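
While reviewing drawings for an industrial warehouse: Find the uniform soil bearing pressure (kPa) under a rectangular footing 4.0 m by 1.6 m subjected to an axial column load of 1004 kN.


A = 4.0 * 1.6 = 6.4 m^2
q = P / A = 1004 / 6.4
= 156.875 kPa

156.875 kPa


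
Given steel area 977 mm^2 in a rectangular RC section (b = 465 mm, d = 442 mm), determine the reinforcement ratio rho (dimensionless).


rho = As / (b * d)
= 977 / (465 * 442)
= 977 / 205530
= 0.004754 (dimensionless)

0.004754 (dimensionless)


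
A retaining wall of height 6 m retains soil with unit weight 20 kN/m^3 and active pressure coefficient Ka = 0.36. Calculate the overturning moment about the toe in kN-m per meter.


Pa = 0.5 * Ka * gamma * H^2
= 0.5 * 0.36 * 20 * 6^2
= 129.6 kN/m
Arm = H / 3 = 6 / 3 = 2.0 m
Mo = Pa * arm = Pa * H / 3 = 129.6 * 6 / 3 = 259.2 kN-m/m

259.2 kN-m/m


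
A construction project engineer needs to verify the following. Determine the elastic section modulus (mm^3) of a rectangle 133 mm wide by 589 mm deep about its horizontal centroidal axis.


S = b * h^2 / 6
= 133 * 589^2 / 6
= 133 * 346921 / 6
= 7690082.17 mm^3

7690082.17 mm^3


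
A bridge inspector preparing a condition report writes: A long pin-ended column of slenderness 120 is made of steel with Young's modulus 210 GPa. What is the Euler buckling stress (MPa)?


sigma_cr = pi^2 * E / lambda^2
= 9.8696 * 210000.0 / 120^2
= 9.8696 * 210000.0 / 14400
= 143.9317 MPa

143.9317 MPa


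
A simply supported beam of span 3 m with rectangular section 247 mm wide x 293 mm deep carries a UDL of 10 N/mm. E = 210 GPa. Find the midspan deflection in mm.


I = 247 * 293^3 / 12 = 517748164.92 mm^4
L = 3000.0 mm, w = 10 N/mm, E = 210000.0 MPa
delta = 5 * w * L^4 / (384 * E * I)
= 5 * 10 * 3000.0^4 / (384 * 210000.0 * 517748164.92)
= 0.097 mm

0.097 mm


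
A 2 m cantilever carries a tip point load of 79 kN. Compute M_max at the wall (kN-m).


For a cantilever with a point load at the free end:
M_max = P * L = 79 * 2 = 158 kN-m

158 kN-m


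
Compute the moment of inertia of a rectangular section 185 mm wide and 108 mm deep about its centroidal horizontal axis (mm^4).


I = b * h^3 / 12
= 185 * 108^3 / 12
= 185 * 1259712 / 12
= 19420560.0 mm^4

19420560.0 mm^4


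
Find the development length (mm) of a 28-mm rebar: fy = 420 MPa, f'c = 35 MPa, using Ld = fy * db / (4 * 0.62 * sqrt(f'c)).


Ld = (fy * db) / (4 * 0.62 * sqrt(f'c))
= (420 * 28) / (4 * 0.62 * sqrt(35))
= 11760 / 14.6719
= 801.53 mm

801.53 mm


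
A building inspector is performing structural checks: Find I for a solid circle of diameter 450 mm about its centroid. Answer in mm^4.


r = d / 2 = 450 / 2 = 225.0 mm
I = pi * r^4 / 4 = pi * 225.0^4 / 4
= 2012889589.86 mm^4

2012889589.86 mm^4


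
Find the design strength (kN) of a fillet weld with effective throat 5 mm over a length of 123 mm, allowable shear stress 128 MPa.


Strength = throat * length * allowable stress
= 5 * 123 * 128 N
= 78720 N
= 78.72 kN

78.72 kN


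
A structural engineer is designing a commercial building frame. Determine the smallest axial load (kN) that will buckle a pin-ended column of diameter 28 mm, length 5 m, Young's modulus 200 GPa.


I = pi * d^4 / 64 = 30171.86 mm^4
L = 5000.0 mm
P_cr = pi^2 * E * I / L^2
= 9.8696 * 200000.0 * 30171.86 / 5000.0^2
= 2382.27 N = 2.3823 kN

2.3823 kN


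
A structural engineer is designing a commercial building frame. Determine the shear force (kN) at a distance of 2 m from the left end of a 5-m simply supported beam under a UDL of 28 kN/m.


R_A = w * L / 2 = 28 * 5 / 2 = 70.0 kN
V(x) = R_A - w * x = 70.0 - 28 * 2
= 14.0 kN

14.0 kN


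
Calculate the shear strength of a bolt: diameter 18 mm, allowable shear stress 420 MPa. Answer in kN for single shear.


A = pi * d^2 / 4 = pi * 18^2 / 4 = 254.469 mm^2
V = f_v * A / 1000 = 420 * 254.469 / 1000
= 106.877 kN

106.877 kN


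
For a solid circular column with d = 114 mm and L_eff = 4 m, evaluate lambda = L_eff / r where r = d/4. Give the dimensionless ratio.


Radius of gyration r = d / 4 = 114 / 4 = 28.5 mm
L_eff = 4000.0 mm
Slenderness ratio = L / r = 4000.0 / 28.5 = 140.35 (dimensionless)

140.35 (dimensionless)


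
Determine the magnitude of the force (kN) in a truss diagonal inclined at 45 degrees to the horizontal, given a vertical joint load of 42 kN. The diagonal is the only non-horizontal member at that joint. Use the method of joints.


At the joint, only the diagonal has a vertical component, so vertical equilibrium gives:
F * sin(45) = 42
F = 42 / sin(45)
= 42 / 0.707107
= 59.4 kN

59.4 kN


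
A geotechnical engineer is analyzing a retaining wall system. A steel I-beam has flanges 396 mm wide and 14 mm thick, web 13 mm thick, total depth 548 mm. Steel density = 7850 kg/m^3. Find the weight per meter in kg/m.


A_flanges = 2 * 396 * 14 = 11088 mm^2
A_web = (548 - 2 * 14) * 13 = 6760 mm^2
A_total = 11088 + 6760 = 17848 mm^2 = 0.017848 m^2
Weight = rho * A = 7850 * 0.017848 = 140.1068 kg/m

140.1068 kg/m


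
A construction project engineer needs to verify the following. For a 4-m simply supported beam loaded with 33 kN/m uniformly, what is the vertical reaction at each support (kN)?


Total load = w * L = 33 * 4 = 132 kN
By symmetry, each reaction R = total / 2 = 132 / 2 = 66.0 kN

66.0 kN


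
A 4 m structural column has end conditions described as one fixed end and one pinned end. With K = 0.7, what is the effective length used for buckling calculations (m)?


L_eff = K * L
= 0.7 * 4
= 2.8 m

2.8 m


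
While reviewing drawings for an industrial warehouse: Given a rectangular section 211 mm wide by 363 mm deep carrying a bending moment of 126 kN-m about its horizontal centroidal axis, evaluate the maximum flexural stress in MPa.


I = b * h^3 / 12 = 211 * 363^3 / 12 = 841048584.75 mm^4
y = h / 2 = 363 / 2 = 181.5 mm
M = 126 kN-m = 126000000.0 N-mm
sigma = M * y / I = 126000000.0 * 181.5 / 841048584.75
= 27.19 MPa

27.19 MPa


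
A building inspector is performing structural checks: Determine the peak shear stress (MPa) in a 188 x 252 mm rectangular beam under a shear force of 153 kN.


A = b * h = 188 * 252 = 47376 mm^2
V = 153 kN = 153000.0 N
tau_max = 1.5 * V / A = 1.5 * 153000.0 / 47376
= 4.8442 MPa

4.8442 MPa


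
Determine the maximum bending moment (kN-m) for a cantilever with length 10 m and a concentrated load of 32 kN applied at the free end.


For a cantilever with a point load at the free end:
M_max = P * L = 32 * 10 = 320 kN-m

320 kN-m


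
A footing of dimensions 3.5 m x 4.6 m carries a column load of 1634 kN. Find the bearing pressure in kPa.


A = 3.5 * 4.6 = 16.1 m^2
q = P / A = 1634 / 16.1
= 101.4907 kPa

101.4907 kPa


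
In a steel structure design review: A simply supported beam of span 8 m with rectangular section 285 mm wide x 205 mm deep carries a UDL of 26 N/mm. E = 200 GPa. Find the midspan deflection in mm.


I = 285 * 205^3 / 12 = 204609218.75 mm^4
L = 8000.0 mm, w = 26 N/mm, E = 200000.0 MPa
delta = 5 * w * L^4 / (384 * E * I)
= 5 * 26 * 8000.0^4 / (384 * 200000.0 * 204609218.75)
= 33.8857 mm

33.8857 mm


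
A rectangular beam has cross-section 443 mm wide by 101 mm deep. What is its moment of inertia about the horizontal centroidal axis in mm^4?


I = b * h^3 / 12
= 443 * 101^3 / 12
= 443 * 1030301 / 12
= 38035278.58 mm^4

38035278.58 mm^4


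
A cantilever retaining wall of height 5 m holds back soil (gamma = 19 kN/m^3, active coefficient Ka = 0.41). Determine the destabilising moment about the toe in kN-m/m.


Pa = 0.5 * Ka * gamma * H^2
= 0.5 * 0.41 * 19 * 5^2
= 97.375 kN/m
Arm = H / 3 = 5 / 3 = 1.6667 m
Mo = Pa * arm = Pa * H / 3 = 97.375 * 5 / 3 = 162.2917 kN-m/m

162.2917 kN-m/m


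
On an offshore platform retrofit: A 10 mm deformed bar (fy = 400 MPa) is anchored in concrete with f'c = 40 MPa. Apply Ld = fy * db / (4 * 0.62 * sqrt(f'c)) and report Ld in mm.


Ld = (fy * db) / (4 * 0.62 * sqrt(f'c))
= (400 * 10) / (4 * 0.62 * sqrt(40))
= 4000 / 15.6849
= 255.02 mm

255.02 mm


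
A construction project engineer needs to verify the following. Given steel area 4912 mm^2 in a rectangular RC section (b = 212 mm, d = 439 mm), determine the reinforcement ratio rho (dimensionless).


rho = As / (b * d)
= 4912 / (212 * 439)
= 4912 / 93068
= 0.052779 (dimensionless)

0.052779 (dimensionless)


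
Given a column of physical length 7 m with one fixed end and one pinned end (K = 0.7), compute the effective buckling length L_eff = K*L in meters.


L_eff = K * L
= 0.7 * 7
= 4.9 m

4.9 m


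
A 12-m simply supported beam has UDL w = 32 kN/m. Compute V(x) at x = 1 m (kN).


R_A = w * L / 2 = 32 * 12 / 2 = 192.0 kN
V(x) = R_A - w * x = 192.0 - 32 * 1
= 160.0 kN

160.0 kN


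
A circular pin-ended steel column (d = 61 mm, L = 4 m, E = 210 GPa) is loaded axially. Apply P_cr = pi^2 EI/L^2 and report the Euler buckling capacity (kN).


I = pi * d^4 / 64 = 679656.13 mm^4
L = 4000.0 mm
P_cr = pi^2 * E * I / L^2
= 9.8696 * 210000.0 * 679656.13 / 4000.0^2
= 88041.67 N = 88.0417 kN

88.0417 kN


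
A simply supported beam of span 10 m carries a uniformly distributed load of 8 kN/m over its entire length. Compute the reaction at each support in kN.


Total load = w * L = 8 * 10 = 80 kN
By symmetry, each reaction R = total / 2 = 80 / 2 = 40.0 kN

40.0 kN


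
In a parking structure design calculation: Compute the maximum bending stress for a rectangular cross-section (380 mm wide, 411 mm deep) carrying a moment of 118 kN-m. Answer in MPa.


I = b * h^3 / 12 = 380 * 411^3 / 12 = 2198506815.0 mm^4
y = h / 2 = 411 / 2 = 205.5 mm
M = 118 kN-m = 118000000.0 N-mm
sigma = M * y / I = 118000000.0 * 205.5 / 2198506815.0
= 11.03 MPa

11.03 MPa


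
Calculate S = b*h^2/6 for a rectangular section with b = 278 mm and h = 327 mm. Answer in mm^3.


S = b * h^2 / 6
= 278 * 327^2 / 6
= 278 * 106929 / 6
= 4954377.0 mm^3

4954377.0 mm^3


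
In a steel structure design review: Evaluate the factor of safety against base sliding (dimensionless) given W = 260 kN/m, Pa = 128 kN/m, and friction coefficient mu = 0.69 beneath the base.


Resisting force = mu * W = 0.69 * 260 = 179.4 kN/m
FOS = Resisting / Driving = 179.4 / 128
= 1.4016 (dimensionless)

1.4016 (dimensionless)


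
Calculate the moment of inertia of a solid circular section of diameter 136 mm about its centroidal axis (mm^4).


r = d / 2 = 136 / 2 = 68.0 mm
I = pi * r^4 / 4 = pi * 68.0^4 / 4
= 16792893.44 mm^4

16792893.44 mm^4


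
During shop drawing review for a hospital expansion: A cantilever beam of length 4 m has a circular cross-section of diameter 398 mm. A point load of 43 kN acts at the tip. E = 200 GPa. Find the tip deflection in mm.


I = pi * d^4 / 64 = pi * 398^4 / 64 = 1231692188.23 mm^4
L = 4000.0 mm, P = 43000.0 N, E = 200000.0 MPa
delta = P * L^3 / (3 * E * I)
= 43000.0 * 4000.0^3 / (3 * 200000.0 * 1231692188.23)
= 3.7239 mm

3.7239 mm


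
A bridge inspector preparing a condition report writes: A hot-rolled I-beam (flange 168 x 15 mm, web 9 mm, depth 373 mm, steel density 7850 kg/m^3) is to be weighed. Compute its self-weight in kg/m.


A_flanges = 2 * 168 * 15 = 5040 mm^2
A_web = (373 - 2 * 15) * 9 = 3087 mm^2
A_total = 5040 + 3087 = 8127 mm^2 = 0.008127 m^2
Weight = rho * A = 7850 * 0.008127 = 63.797 kg/m

63.797 kg/m


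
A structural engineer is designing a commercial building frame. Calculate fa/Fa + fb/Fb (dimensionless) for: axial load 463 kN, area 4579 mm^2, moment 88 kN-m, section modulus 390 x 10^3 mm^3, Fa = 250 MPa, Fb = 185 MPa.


f_a = P / A = 463000.0 / 4579 = 101.1138 MPa
f_b = M / S = 88000000.0 / 390000.0 = 225.641 MPa
Ratio = f_a / Fa + f_b / Fb
= 101.1138 / 250 + 225.641 / 185
= 1.6241 (dimensionless)

1.6241 (dimensionless)


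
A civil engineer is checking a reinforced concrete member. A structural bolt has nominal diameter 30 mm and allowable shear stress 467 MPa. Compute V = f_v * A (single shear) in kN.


A = pi * d^2 / 4 = pi * 30^2 / 4 = 706.8583 mm^2
V = f_v * A / 1000 = 467 * 706.8583 / 1000
= 330.1028 kN

330.1028 kN


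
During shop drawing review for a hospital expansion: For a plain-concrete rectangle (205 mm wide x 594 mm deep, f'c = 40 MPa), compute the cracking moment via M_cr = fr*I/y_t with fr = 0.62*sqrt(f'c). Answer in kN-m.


fr = 0.62 * sqrt(40) = 0.62 * 6.3246 = 3.9212 MPa
I = 205 * 594^3 / 12 = 3580403310.0 mm^4
y_t = 297.0 mm
M_cr = fr * I / y_t = 3.9212 * 3580403310.0 / 297.0 N-mm
= 47.2713 kN-m

47.2713 kN-m


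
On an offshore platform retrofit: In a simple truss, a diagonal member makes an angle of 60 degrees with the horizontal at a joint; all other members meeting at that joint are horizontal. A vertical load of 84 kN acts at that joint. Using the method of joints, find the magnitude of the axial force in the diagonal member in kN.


At the joint, only the diagonal has a vertical component, so vertical equilibrium gives:
F * sin(60) = 84
F = 84 / sin(60)
= 84 / 0.866025
= 96.99 kN

96.99 kN


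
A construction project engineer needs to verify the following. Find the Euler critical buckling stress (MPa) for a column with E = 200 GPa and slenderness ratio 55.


sigma_cr = pi^2 * E / lambda^2
= 9.8696 * 200000.0 / 55^2
= 9.8696 * 200000.0 / 3025
= 652.5358 MPa

652.5358 MPa


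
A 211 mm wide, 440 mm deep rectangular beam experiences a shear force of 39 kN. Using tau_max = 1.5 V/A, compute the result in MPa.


A = b * h = 211 * 440 = 92840 mm^2
V = 39 kN = 39000.0 N
tau_max = 1.5 * V / A = 1.5 * 39000.0 / 92840
= 0.6301 MPa

0.6301 MPa


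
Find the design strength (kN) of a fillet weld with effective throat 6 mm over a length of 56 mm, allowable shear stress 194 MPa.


Strength = throat * length * allowable stress
= 6 * 56 * 194 N
= 65184 N
= 65.18 kN

65.18 kN


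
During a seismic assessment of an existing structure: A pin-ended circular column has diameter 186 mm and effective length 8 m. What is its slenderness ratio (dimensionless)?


Radius of gyration r = d / 4 = 186 / 4 = 46.5 mm
L_eff = 8000.0 mm
Slenderness ratio = L / r = 8000.0 / 46.5 = 172.04 (dimensionless)

172.04 (dimensionless)


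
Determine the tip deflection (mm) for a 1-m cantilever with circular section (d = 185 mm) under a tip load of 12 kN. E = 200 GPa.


I = pi * d^4 / 64 = pi * 185^4 / 64 = 57498539.35 mm^4
L = 1000.0 mm, P = 12000.0 N, E = 200000.0 MPa
delta = P * L^3 / (3 * E * I)
= 12000.0 * 1000.0^3 / (3 * 200000.0 * 57498539.35)
= 0.3478 mm

0.3478 mm


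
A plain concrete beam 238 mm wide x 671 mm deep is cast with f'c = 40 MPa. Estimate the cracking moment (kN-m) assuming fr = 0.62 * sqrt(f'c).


fr = 0.62 * sqrt(40) = 0.62 * 6.3246 = 3.9212 MPa
I = 238 * 671^3 / 12 = 5991882268.17 mm^4
y_t = 335.5 mm
M_cr = fr * I / y_t = 3.9212 * 5991882268.17 / 335.5 N-mm
= 70.0313 kN-m

70.0313 kN-m


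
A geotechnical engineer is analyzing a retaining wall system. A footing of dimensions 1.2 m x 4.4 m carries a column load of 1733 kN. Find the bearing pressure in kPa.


A = 1.2 * 4.4 = 5.28 m^2
q = P / A = 1733 / 5.28
= 328.2197 kPa

328.2197 kPa


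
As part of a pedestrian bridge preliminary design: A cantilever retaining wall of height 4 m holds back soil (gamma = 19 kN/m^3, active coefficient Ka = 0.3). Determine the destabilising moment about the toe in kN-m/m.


Pa = 0.5 * Ka * gamma * H^2
= 0.5 * 0.3 * 19 * 4^2
= 45.6 kN/m
Arm = H / 3 = 4 / 3 = 1.3333 m
Mo = Pa * arm = Pa * H / 3 = 45.6 * 4 / 3 = 60.8 kN-m/m

60.8 kN-m/m


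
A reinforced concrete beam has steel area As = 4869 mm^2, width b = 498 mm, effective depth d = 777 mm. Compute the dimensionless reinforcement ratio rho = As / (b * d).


rho = As / (b * d)
= 4869 / (498 * 777)
= 4869 / 386946
= 0.012583 (dimensionless)

0.012583 (dimensionless)


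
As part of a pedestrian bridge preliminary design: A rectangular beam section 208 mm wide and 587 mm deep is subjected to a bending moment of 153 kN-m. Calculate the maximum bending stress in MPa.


I = b * h^3 / 12 = 208 * 587^3 / 12 = 3505874718.67 mm^4
y = h / 2 = 587 / 2 = 293.5 mm
M = 153 kN-m = 153000000.0 N-mm
sigma = M * y / I = 153000000.0 * 293.5 / 3505874718.67
= 12.81 MPa

12.81 MPa


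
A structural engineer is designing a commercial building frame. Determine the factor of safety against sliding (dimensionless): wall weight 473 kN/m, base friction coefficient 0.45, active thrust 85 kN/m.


Resisting force = mu * W = 0.45 * 473 = 212.85 kN/m
FOS = Resisting / Driving = 212.85 / 85
= 2.5041 (dimensionless)

2.5041 (dimensionless)


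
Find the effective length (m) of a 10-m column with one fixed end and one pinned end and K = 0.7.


L_eff = K * L
= 0.7 * 10
= 7.0 m

7.0 m


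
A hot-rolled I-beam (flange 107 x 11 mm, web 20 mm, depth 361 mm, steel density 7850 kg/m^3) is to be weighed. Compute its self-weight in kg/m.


A_flanges = 2 * 107 * 11 = 2354 mm^2
A_web = (361 - 2 * 11) * 20 = 6780 mm^2
A_total = 2354 + 6780 = 9134 mm^2 = 0.009134 m^2
Weight = rho * A = 7850 * 0.009134 = 71.7019 kg/m

71.7019 kg/m


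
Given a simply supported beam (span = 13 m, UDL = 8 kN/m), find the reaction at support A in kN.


Total load = w * L = 8 * 13 = 104 kN
By symmetry, each reaction R = total / 2 = 104 / 2 = 52.0 kN

52.0 kN


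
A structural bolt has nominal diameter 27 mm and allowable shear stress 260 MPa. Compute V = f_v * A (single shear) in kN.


A = pi * d^2 / 4 = pi * 27^2 / 4 = 572.5553 mm^2
V = f_v * A / 1000 = 260 * 572.5553 / 1000
= 148.8644 kN

148.8644 kN


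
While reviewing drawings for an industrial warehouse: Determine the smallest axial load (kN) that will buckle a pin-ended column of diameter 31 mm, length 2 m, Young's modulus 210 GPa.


I = pi * d^4 / 64 = 45333.23 mm^4
L = 2000.0 mm
P_cr = pi^2 * E * I / L^2
= 9.8696 * 210000.0 * 45333.23 / 2000.0^2
= 23489.61 N = 23.4896 kN

23.4896 kN


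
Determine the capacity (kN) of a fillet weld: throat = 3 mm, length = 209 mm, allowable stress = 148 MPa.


Strength = throat * length * allowable stress
= 3 * 209 * 148 N
= 92796 N
= 92.8 kN

92.8 kN


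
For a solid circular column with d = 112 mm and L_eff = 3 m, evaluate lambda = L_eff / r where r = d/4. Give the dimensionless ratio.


Radius of gyration r = d / 4 = 112 / 4 = 28.0 mm
L_eff = 3000.0 mm
Slenderness ratio = L / r = 3000.0 / 28.0 = 107.14 (dimensionless)

107.14 (dimensionless)


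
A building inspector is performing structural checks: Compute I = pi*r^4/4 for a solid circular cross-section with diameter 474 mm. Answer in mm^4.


r = d / 2 = 474 / 2 = 237.0 mm
I = pi * r^4 / 4 = pi * 237.0^4 / 4
= 2477897088.61 mm^4

2477897088.61 mm^4


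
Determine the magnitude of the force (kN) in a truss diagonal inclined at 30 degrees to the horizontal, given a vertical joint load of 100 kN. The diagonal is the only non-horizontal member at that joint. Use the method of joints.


At the joint, only the diagonal has a vertical component, so vertical equilibrium gives:
F * sin(30) = 100
F = 100 / sin(30)
= 100 / 0.5
= 200.0 kN

200.0 kN


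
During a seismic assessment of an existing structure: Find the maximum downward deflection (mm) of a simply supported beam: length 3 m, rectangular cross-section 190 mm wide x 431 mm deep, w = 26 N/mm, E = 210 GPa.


I = 190 * 431^3 / 12 = 1267664024.17 mm^4
L = 3000.0 mm, w = 26 N/mm, E = 210000.0 MPa
delta = 5 * w * L^4 / (384 * E * I)
= 5 * 26 * 3000.0^4 / (384 * 210000.0 * 1267664024.17)
= 0.103 mm

0.103 mm


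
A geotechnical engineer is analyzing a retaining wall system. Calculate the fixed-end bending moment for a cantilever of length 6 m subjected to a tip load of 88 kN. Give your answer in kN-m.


For a cantilever with a point load at the free end:
M_max = P * L = 88 * 6 = 528 kN-m

528 kN-m


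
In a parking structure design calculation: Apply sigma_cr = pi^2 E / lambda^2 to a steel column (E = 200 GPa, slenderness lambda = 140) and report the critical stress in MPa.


sigma_cr = pi^2 * E / lambda^2
= 9.8696 * 200000.0 / 140^2
= 9.8696 * 200000.0 / 19600
= 100.7102 MPa

100.7102 MPa


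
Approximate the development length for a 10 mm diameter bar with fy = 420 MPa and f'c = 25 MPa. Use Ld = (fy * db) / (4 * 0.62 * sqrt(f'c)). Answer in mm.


Ld = (fy * db) / (4 * 0.62 * sqrt(f'c))
= (420 * 10) / (4 * 0.62 * sqrt(25))
= 4200 / 12.4
= 338.71 mm

338.71 mm


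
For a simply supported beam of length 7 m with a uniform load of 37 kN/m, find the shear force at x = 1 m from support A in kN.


R_A = w * L / 2 = 37 * 7 / 2 = 129.5 kN
V(x) = R_A - w * x = 129.5 - 37 * 1
= 92.5 kN

92.5 kN


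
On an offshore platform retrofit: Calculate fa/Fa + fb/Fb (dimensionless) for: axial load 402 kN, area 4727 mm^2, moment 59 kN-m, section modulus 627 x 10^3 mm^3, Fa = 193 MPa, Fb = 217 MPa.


f_a = P / A = 402000.0 / 4727 = 85.0434 MPa
f_b = M / S = 59000000.0 / 627000.0 = 94.0989 MPa
Ratio = f_a / Fa + f_b / Fb
= 85.0434 / 193 + 94.0989 / 217
= 0.8743 (dimensionless)

0.8743 (dimensionless)


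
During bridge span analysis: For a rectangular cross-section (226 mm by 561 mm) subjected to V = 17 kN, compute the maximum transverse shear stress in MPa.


A = b * h = 226 * 561 = 126786 mm^2
V = 17 kN = 17000.0 N
tau_max = 1.5 * V / A = 1.5 * 17000.0 / 126786
= 0.2011 MPa

0.2011 MPa


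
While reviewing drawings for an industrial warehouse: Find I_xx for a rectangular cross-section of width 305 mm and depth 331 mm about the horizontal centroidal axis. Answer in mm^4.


I = b * h^3 / 12
= 305 * 331^3 / 12
= 305 * 36264691 / 12
= 921727562.92 mm^4

921727562.92 mm^4


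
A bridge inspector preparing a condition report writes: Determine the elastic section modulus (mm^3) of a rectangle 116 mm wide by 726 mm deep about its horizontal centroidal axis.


S = b * h^2 / 6
= 116 * 726^2 / 6
= 116 * 527076 / 6
= 10190136.0 mm^3

10190136.0 mm^3


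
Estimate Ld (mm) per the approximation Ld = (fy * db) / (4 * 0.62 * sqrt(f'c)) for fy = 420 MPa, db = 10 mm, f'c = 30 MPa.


Ld = (fy * db) / (4 * 0.62 * sqrt(f'c))
= (420 * 10) / (4 * 0.62 * sqrt(30))
= 4200 / 13.5835
= 309.2 mm

309.2 mm


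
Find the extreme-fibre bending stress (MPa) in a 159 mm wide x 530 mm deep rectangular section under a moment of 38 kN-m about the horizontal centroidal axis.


I = b * h^3 / 12 = 159 * 530^3 / 12 = 1972620250.0 mm^4
y = h / 2 = 530 / 2 = 265.0 mm
M = 38 kN-m = 38000000.0 N-mm
sigma = M * y / I = 38000000.0 * 265.0 / 1972620250.0
= 5.1 MPa

5.1 MPa


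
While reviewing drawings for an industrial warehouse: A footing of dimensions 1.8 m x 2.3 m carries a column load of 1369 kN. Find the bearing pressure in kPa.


A = 1.8 * 2.3 = 4.14 m^2
q = P / A = 1369 / 4.14
= 330.6763 kPa

330.6763 kPa


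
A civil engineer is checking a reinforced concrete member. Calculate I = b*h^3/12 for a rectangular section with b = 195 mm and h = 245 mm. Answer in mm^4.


I = b * h^3 / 12
= 195 * 245^3 / 12
= 195 * 14706125 / 12
= 238974531.25 mm^4

238974531.25 mm^4


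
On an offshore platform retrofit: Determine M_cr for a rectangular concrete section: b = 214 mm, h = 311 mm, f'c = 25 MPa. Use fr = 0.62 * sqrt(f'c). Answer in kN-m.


fr = 0.62 * sqrt(25) = 0.62 * 5.0 = 3.1 MPa
I = 214 * 311^3 / 12 = 536430786.17 mm^4
y_t = 155.5 mm
M_cr = fr * I / y_t = 3.1 * 536430786.17 / 155.5 N-mm
= 10.6941 kN-m

10.6941 kN-m


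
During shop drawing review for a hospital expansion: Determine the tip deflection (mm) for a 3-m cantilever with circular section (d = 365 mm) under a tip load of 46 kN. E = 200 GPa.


I = pi * d^4 / 64 = pi * 365^4 / 64 = 871247122.07 mm^4
L = 3000.0 mm, P = 46000.0 N, E = 200000.0 MPa
delta = P * L^3 / (3 * E * I)
= 46000.0 * 3000.0^3 / (3 * 200000.0 * 871247122.07)
= 2.3759 mm

2.3759 mm


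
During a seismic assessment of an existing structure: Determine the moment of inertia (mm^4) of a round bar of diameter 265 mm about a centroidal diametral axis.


r = d / 2 = 265 / 2 = 132.5 mm
I = pi * r^4 / 4 = pi * 132.5^4 / 4
= 242076925.22 mm^4

242076925.22 mm^4


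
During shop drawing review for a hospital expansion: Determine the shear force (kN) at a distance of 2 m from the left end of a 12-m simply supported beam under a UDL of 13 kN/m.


R_A = w * L / 2 = 13 * 12 / 2 = 78.0 kN
V(x) = R_A - w * x = 78.0 - 13 * 2
= 52.0 kN

52.0 kN


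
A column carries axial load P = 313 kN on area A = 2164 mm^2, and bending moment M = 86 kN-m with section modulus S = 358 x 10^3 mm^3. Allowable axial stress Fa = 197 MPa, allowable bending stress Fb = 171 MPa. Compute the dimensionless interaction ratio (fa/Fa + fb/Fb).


f_a = P / A = 313000.0 / 2164 = 144.6396 MPa
f_b = M / S = 86000000.0 / 358000.0 = 240.2235 MPa
Ratio = f_a / Fa + f_b / Fb
= 144.6396 / 197 + 240.2235 / 171
= 2.139 (dimensionless)

2.139 (dimensionless)


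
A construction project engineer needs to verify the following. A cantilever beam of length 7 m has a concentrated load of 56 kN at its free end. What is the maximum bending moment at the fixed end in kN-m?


For a cantilever with a point load at the free end:
M_max = P * L = 56 * 7 = 392 kN-m

392 kN-m


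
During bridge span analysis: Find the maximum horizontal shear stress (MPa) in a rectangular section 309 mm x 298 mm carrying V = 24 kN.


A = b * h = 309 * 298 = 92082 mm^2
V = 24 kN = 24000.0 N
tau_max = 1.5 * V / A = 1.5 * 24000.0 / 92082
= 0.391 MPa

0.391 MPa


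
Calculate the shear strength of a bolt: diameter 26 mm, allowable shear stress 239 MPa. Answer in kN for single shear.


A = pi * d^2 / 4 = pi * 26^2 / 4 = 530.9292 mm^2
V = f_v * A / 1000 = 239 * 530.9292 / 1000
= 126.8921 kN

126.8921 kN


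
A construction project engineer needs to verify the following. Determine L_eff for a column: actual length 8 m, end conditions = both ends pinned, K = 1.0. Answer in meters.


L_eff = K * L
= 1.0 * 8
= 8.0 m

8.0 m


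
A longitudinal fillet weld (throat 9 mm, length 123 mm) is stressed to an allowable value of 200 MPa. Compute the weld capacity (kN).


Strength = throat * length * allowable stress
= 9 * 123 * 200 N
= 221400 N
= 221.4 kN

221.4 kN


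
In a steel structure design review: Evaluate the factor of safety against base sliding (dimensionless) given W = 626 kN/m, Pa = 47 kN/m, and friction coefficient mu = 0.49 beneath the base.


Resisting force = mu * W = 0.49 * 626 = 306.74 kN/m
FOS = Resisting / Driving = 306.74 / 47
= 6.5264 (dimensionless)

6.5264 (dimensionless)


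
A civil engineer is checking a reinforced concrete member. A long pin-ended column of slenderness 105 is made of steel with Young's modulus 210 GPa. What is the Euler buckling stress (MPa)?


sigma_cr = pi^2 * E / lambda^2
= 9.8696 * 210000.0 / 105^2
= 9.8696 * 210000.0 / 11025
= 187.9925 MPa

187.9925 MPa


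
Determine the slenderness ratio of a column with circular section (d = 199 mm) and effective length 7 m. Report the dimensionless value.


Radius of gyration r = d / 4 = 199 / 4 = 49.75 mm
L_eff = 7000.0 mm
Slenderness ratio = L / r = 7000.0 / 49.75 = 140.7 (dimensionless)

140.7 (dimensionless)


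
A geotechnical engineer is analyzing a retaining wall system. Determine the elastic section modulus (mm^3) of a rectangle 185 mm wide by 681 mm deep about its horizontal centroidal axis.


S = b * h^2 / 6
= 185 * 681^2 / 6
= 185 * 463761 / 6
= 14299297.5 mm^3

14299297.5 mm^3


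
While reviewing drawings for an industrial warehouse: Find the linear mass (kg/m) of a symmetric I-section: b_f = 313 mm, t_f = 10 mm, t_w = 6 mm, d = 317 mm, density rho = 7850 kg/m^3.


A_flanges = 2 * 313 * 10 = 6260 mm^2
A_web = (317 - 2 * 10) * 6 = 1782 mm^2
A_total = 6260 + 1782 = 8042 mm^2 = 0.008042 m^2
Weight = rho * A = 7850 * 0.008042 = 63.1297 kg/m

63.1297 kg/m


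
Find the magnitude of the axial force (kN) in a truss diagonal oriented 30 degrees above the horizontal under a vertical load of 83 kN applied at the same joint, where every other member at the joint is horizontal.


At the joint, only the diagonal has a vertical component, so vertical equilibrium gives:
F * sin(30) = 83
F = 83 / sin(30)
= 83 / 0.5
= 166.0 kN

166.0 kN


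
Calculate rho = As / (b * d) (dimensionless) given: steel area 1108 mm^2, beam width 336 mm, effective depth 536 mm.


rho = As / (b * d)
= 1108 / (336 * 536)
= 1108 / 180096
= 0.006152 (dimensionless)

0.006152 (dimensionless)


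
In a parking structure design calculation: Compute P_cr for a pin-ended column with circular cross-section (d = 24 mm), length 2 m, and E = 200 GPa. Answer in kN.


I = pi * d^4 / 64 = 16286.02 mm^4
L = 2000.0 mm
P_cr = pi^2 * E * I / L^2
= 9.8696 * 200000.0 * 16286.02 / 2000.0^2
= 8036.83 N = 8.0368 kN

8.0368 kN


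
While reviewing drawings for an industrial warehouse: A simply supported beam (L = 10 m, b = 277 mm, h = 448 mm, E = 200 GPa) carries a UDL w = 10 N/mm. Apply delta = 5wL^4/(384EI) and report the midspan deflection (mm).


I = 277 * 448^3 / 12 = 2075546965.33 mm^4
L = 10000.0 mm, w = 10 N/mm, E = 200000.0 MPa
delta = 5 * w * L^4 / (384 * E * I)
= 5 * 10 * 10000.0^4 / (384 * 200000.0 * 2075546965.33)
= 3.1367 mm

3.1367 mm


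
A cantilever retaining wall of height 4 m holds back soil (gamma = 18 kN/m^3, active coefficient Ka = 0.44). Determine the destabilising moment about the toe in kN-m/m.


Pa = 0.5 * Ka * gamma * H^2
= 0.5 * 0.44 * 18 * 4^2
= 63.36 kN/m
Arm = H / 3 = 4 / 3 = 1.3333 m
Mo = Pa * arm = Pa * H / 3 = 63.36 * 4 / 3 = 84.48 kN-m/m

84.48 kN-m/m


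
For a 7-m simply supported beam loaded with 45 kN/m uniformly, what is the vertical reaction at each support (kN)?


Total load = w * L = 45 * 7 = 315 kN
By symmetry, each reaction R = total / 2 = 315 / 2 = 157.5 kN

157.5 kN


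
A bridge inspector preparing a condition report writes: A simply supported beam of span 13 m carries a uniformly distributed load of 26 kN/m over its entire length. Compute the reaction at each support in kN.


Total load = w * L = 26 * 13 = 338 kN
By symmetry, each reaction R = total / 2 = 338 / 2 = 169.0 kN

169.0 kN


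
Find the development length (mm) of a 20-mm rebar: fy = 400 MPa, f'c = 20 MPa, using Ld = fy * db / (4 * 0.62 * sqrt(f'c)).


Ld = (fy * db) / (4 * 0.62 * sqrt(f'c))
= (400 * 20) / (4 * 0.62 * sqrt(20))
= 8000 / 11.0909
= 721.31 mm

721.31 mm


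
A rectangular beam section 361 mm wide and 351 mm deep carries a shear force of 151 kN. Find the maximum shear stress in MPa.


A = b * h = 361 * 351 = 126711 mm^2
V = 151 kN = 151000.0 N
tau_max = 1.5 * V / A = 1.5 * 151000.0 / 126711
= 1.7875 MPa

1.7875 MPa


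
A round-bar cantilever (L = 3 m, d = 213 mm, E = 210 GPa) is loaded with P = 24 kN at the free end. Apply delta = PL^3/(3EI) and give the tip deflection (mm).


I = pi * d^4 / 64 = pi * 213^4 / 64 = 101038830.91 mm^4
L = 3000.0 mm, P = 24000.0 N, E = 210000.0 MPa
delta = P * L^3 / (3 * E * I)
= 24000.0 * 3000.0^3 / (3 * 210000.0 * 101038830.91)
= 10.18 mm

10.18 mm


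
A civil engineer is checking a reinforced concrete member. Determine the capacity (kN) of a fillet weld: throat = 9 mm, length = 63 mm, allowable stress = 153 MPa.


Strength = throat * length * allowable stress
= 9 * 63 * 153 N
= 86751 N
= 86.75 kN

86.75 kN


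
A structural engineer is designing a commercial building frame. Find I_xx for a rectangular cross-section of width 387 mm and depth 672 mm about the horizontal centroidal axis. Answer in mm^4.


I = b * h^3 / 12
= 387 * 672^3 / 12
= 387 * 303464448 / 12
= 9786728448.0 mm^4

9786728448.0 mm^4


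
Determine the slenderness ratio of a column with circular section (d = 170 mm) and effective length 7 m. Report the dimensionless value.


Radius of gyration r = d / 4 = 170 / 4 = 42.5 mm
L_eff = 7000.0 mm
Slenderness ratio = L / r = 7000.0 / 42.5 = 164.71 (dimensionless)

164.71 (dimensionless)


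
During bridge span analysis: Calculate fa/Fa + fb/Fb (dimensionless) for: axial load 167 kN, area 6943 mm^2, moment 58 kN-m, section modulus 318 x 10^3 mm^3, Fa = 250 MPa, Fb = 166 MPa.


f_a = P / A = 167000.0 / 6943 = 24.053 MPa
f_b = M / S = 58000000.0 / 318000.0 = 182.3899 MPa
Ratio = f_a / Fa + f_b / Fb
= 24.053 / 250 + 182.3899 / 166
= 1.1949 (dimensionless)

1.1949 (dimensionless)


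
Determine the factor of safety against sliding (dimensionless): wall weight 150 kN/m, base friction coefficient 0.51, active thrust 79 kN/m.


Resisting force = mu * W = 0.51 * 150 = 76.5 kN/m
FOS = Resisting / Driving = 76.5 / 79
= 0.9684 (dimensionless)

0.9684 (dimensionless)


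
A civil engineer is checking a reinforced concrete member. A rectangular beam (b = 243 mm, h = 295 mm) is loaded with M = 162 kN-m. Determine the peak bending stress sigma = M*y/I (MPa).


I = b * h^3 / 12 = 243 * 295^3 / 12 = 519865593.75 mm^4
y = h / 2 = 295 / 2 = 147.5 mm
M = 162 kN-m = 162000000.0 N-mm
sigma = M * y / I = 162000000.0 * 147.5 / 519865593.75
= 45.96 MPa

45.96 MPa


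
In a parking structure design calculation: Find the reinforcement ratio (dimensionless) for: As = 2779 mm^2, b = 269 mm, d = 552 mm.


rho = As / (b * d)
= 2779 / (269 * 552)
= 2779 / 148488
= 0.018715 (dimensionless)

0.018715 (dimensionless)


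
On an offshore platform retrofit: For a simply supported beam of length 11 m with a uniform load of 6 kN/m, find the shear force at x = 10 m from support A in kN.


R_A = w * L / 2 = 6 * 11 / 2 = 33.0 kN
V(x) = R_A - w * x = 33.0 - 6 * 10
= -27.0 kN

-27.0 kN


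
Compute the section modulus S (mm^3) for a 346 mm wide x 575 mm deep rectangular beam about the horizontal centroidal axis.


S = b * h^2 / 6
= 346 * 575^2 / 6
= 346 * 330625 / 6
= 19066041.67 mm^3

19066041.67 mm^3


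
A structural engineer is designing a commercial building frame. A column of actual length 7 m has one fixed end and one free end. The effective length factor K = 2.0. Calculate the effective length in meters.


L_eff = K * L
= 2.0 * 7
= 14.0 m

14.0 m


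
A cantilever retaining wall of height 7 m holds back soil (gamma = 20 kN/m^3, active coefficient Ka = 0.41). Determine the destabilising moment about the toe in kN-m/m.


Pa = 0.5 * Ka * gamma * H^2
= 0.5 * 0.41 * 20 * 7^2
= 200.9 kN/m
Arm = H / 3 = 7 / 3 = 2.3333 m
Mo = Pa * arm = Pa * H / 3 = 200.9 * 7 / 3 = 468.7667 kN-m/m

468.7667 kN-m/m


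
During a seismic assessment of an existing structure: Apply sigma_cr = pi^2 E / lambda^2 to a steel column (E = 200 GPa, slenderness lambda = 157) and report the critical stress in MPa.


sigma_cr = pi^2 * E / lambda^2
= 9.8696 * 200000.0 / 157^2
= 9.8696 * 200000.0 / 24649
= 80.0812 MPa

80.0812 MPa


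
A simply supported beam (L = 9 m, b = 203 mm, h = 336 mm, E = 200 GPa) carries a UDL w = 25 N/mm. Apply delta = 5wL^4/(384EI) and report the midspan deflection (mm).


I = 203 * 336^3 / 12 = 641700864.0 mm^4
L = 9000.0 mm, w = 25 N/mm, E = 200000.0 MPa
delta = 5 * w * L^4 / (384 * E * I)
= 5 * 25 * 9000.0^4 / (384 * 200000.0 * 641700864.0)
= 16.6413 mm

16.6413 mm


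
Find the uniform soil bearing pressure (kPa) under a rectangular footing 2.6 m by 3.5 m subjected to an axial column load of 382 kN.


A = 2.6 * 3.5 = 9.1 m^2
q = P / A = 382 / 9.1
= 41.978 kPa

41.978 kPa


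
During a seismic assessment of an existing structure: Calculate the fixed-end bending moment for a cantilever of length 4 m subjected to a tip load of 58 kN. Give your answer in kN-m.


For a cantilever with a point load at the free end:
M_max = P * L = 58 * 4 = 232 kN-m

232 kN-m


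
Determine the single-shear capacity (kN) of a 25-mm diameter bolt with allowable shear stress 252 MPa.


A = pi * d^2 / 4 = pi * 25^2 / 4 = 490.8739 mm^2
V = f_v * A / 1000 = 252 * 490.8739 / 1000
= 123.7002 kN

123.7002 kN


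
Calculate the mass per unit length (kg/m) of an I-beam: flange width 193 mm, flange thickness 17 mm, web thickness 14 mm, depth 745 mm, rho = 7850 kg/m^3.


A_flanges = 2 * 193 * 17 = 6562 mm^2
A_web = (745 - 2 * 17) * 14 = 9954 mm^2
A_total = 6562 + 9954 = 16516 mm^2 = 0.016516 m^2
Weight = rho * A = 7850 * 0.016516 = 129.6506 kg/m

129.6506 kg/m


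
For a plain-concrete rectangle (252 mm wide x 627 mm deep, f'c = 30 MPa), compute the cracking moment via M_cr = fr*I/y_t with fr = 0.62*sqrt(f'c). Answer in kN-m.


fr = 0.62 * sqrt(30) = 0.62 * 5.4772 = 3.3959 MPa
I = 252 * 627^3 / 12 = 5176329543.0 mm^4
y_t = 313.5 mm
M_cr = fr * I / y_t = 3.3959 * 5176329543.0 / 313.5 N-mm
= 56.0708 kN-m

56.0708 kN-m


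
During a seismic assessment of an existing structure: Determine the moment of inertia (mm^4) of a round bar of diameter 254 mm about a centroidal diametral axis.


r = d / 2 = 254 / 2 = 127.0 mm
I = pi * r^4 / 4 = pi * 127.0^4 / 4
= 204317123.26 mm^4

204317123.26 mm^4


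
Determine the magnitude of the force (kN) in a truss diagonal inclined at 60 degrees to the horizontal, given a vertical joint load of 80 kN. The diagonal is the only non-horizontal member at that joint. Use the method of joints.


At the joint, only the diagonal has a vertical component, so vertical equilibrium gives:
F * sin(60) = 80
F = 80 / sin(60)
= 80 / 0.866025
= 92.38 kN

92.38 kN


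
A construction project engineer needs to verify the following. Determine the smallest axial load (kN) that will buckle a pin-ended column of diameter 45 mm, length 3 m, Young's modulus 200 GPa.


I = pi * d^4 / 64 = 201288.96 mm^4
L = 3000.0 mm
P_cr = pi^2 * E * I / L^2
= 9.8696 * 200000.0 * 201288.96 / 3000.0^2
= 44147.61 N = 44.1476 kN

44.1476 kN


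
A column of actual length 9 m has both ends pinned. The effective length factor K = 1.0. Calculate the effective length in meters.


L_eff = K * L
= 1.0 * 9
= 9.0 m

9.0 m


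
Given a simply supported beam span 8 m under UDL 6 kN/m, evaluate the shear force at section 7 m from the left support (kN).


R_A = w * L / 2 = 6 * 8 / 2 = 24.0 kN
V(x) = R_A - w * x = 24.0 - 6 * 7
= -18.0 kN

-18.0 kN


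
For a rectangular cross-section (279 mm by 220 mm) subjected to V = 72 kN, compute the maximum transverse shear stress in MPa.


A = b * h = 279 * 220 = 61380 mm^2
V = 72 kN = 72000.0 N
tau_max = 1.5 * V / A = 1.5 * 72000.0 / 61380
= 1.7595 MPa

1.7595 MPa


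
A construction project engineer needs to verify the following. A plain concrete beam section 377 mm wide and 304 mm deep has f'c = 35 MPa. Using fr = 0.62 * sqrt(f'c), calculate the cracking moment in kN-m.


fr = 0.62 * sqrt(35) = 0.62 * 5.9161 = 3.668 MPa
I = 377 * 304^3 / 12 = 882634410.67 mm^4
y_t = 152.0 mm
M_cr = fr * I / y_t = 3.668 * 882634410.67 / 152.0 N-mm
= 21.2992 kN-m

21.2992 kN-m


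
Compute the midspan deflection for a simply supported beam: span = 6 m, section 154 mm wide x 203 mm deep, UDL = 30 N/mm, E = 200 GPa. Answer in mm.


I = 154 * 203^3 / 12 = 107356313.17 mm^4
L = 6000.0 mm, w = 30 N/mm, E = 200000.0 MPa
delta = 5 * w * L^4 / (384 * E * I)
= 5 * 30 * 6000.0^4 / (384 * 200000.0 * 107356313.17)
= 23.578 mm

23.578 mm


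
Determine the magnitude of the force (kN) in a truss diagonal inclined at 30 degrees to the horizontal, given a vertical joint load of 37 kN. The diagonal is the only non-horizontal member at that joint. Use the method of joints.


At the joint, only the diagonal has a vertical component, so vertical equilibrium gives:
F * sin(30) = 37
F = 37 / sin(30)
= 37 / 0.5
= 74.0 kN

74.0 kN


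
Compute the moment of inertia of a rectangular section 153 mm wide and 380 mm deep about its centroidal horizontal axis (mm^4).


I = b * h^3 / 12
= 153 * 380^3 / 12
= 153 * 54872000 / 12
= 699618000.0 mm^4

699618000.0 mm^4


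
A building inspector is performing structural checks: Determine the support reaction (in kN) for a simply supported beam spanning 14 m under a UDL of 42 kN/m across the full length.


Total load = w * L = 42 * 14 = 588 kN
By symmetry, each reaction R = total / 2 = 588 / 2 = 294.0 kN

294.0 kN
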